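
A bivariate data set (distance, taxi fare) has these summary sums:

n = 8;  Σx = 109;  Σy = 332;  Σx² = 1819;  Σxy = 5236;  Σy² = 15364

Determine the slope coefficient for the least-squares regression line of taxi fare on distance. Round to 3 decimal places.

2.134

Sxx = Σx² − (Σx)²/n = 1819 − 1485.125 = 333.875
Sxy = Σxy − (Σx)(Σy)/n = 5236 − 4523.5 = 712.5
b = Sxy/Sxx = 712.5/333.875 = 2.134032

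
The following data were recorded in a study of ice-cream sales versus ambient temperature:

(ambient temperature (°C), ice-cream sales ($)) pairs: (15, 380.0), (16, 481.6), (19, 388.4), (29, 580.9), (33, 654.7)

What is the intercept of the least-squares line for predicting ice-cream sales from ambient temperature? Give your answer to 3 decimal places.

194.230

n = 5, Σx = 112, Σy = 2485.6, Σxy = 59236.4, Σx² = 2772
Sxx = Σx² − (Σx)²/n = 2772 − 2508.8 = 263.2
Sxy = Σxy − (Σx)(Σy)/n = 59236.4 − 55677.44 = 3558.96
b = Sxy/Sxx = 3558.96/263.2 = 13.521884
a = ȳ − b·x̄ = 497.12 − 13.521884·22.4 = 194.229787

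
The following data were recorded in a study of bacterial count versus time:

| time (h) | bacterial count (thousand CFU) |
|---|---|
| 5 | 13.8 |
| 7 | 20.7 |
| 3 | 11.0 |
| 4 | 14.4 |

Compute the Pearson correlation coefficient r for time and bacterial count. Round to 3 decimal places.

0.952

n = 4, Σx = 19, Σy = 59.9, Σxy = 304.5, Σx² = 99, Σy² = 947.29
Sxx = Σx² − (Σx)²/n = 99 − 90.25 = 8.75
Sxy = Σxy − (Σx)(Σy)/n = 304.5 − 284.525 = 19.975
Syy = Σy² − (Σy)²/n = 947.29 − 897.0025 = 50.2875
r = Sxy/√(Sxx·Syy) = 19.975/√(440.015625) = 19.975/20.976549 = 0.952254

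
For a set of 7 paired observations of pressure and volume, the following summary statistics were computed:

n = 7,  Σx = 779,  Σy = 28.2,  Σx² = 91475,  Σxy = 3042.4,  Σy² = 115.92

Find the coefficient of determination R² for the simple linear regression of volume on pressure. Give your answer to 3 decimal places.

0.830

Sxx = Σx² − (Σx)²/n = 91475 − 86691.571429 = 4783.428571
Sxy = Σxy − (Σx)(Σy)/n = 3042.4 − 3138.257143 = -95.857143
Syy = Σy² − (Σy)²/n = 115.92 − 113.605714 = 2.314286
R² = Sxy²/(Sxx·Syy) = (-95.857143)²/(4783.428571·2.314286) = 0.830028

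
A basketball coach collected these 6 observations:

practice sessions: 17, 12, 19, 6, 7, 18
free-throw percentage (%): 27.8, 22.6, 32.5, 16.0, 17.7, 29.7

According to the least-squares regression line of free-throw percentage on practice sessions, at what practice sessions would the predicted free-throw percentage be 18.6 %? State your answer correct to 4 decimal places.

n = 6, Σx = 79, Σy = 146.3, Σxy = 2115.8, Σx² = 1203
Sxx = Σx² − (Σx)²/n = 1203 − 1040.166667 = 162.833333
Sxy = Σxy − (Σx)(Σy)/n = 2115.8 − 1926.283333 = 189.516667
b = Sxy/Sxx = 189.516667/162.833333 = 1.163869
a = ȳ − b·x̄ = 24.383333 − 1.163869·13.166667 = 9.059058
Set a + b·x = 18.6: x = (18.6 − 9.059058) / 1.163869 = 8.197608

8.1976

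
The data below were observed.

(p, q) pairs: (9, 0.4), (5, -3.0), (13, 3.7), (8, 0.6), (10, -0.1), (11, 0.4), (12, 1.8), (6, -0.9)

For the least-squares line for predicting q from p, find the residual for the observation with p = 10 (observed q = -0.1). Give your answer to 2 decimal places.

n = 8, Σx = 74, Σy = 2.9, Σxy = 61.1, Σx² = 740
Sxx = Σx² − (Σx)²/n = 740 − 684.5 = 55.5
Sxy = Σxy − (Σx)(Σy)/n = 61.1 − 26.825 = 34.275
b = Sxy/Sxx = 34.275/55.5 = 0.617568
a = ȳ − b·x̄ = 0.3625 − 0.617568·9.25 = -5.35
ŷ(10) = -5.35 + 0.617568·10 = 0.825676
residual = y − ŷ = -0.1 − 0.825676 = -0.925676

-0.93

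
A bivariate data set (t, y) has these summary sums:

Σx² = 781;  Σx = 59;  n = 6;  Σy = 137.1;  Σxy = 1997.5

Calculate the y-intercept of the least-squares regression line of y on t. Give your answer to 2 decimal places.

-8.94

Sxx = Σx² − (Σx)²/n = 781 − 580.166667 = 200.833333
Sxy = Σxy − (Σx)(Σy)/n = 1997.5 − 1348.15 = 649.35
b = Sxy/Sxx = 649.35/200.833333 = 3.233278
a = ȳ − b·x̄ = 22.85 − 3.233278·9.833333 = -8.943900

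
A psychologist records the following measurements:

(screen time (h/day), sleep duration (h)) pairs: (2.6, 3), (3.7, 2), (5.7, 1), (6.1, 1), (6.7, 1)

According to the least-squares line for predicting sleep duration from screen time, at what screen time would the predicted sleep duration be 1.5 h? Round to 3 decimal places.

n = 5, Σx = 24.8, Σy = 8, Σxy = 33.7, Σx² = 135.04
Sxx = Σx² − (Σx)²/n = 135.04 − 123.008 = 12.032
Sxy = Σxy − (Σx)(Σy)/n = 33.7 − 39.68 = -5.98
b = Sxy/Sxx = -5.98/12.032 = -0.497008
a = ȳ − b·x̄ = 1.6 − (-0.497008)·4.96 = 4.065160
Set a + b·x = 1.5: x = (1.5 − 4.065160) / (-0.497008) = 5.161204

5.161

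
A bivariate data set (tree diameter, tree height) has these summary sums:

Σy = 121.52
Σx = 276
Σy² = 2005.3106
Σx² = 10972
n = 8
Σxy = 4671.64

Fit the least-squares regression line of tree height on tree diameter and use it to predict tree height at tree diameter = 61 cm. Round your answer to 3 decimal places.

Sxx = Σx² − (Σx)²/n = 10972 − 9522 = 1450
Sxy = Σxy − (Σx)(Σy)/n = 4671.64 − 4192.44 = 479.2
b = Sxy/Sxx = 479.2/1450 = 0.330483
a = ȳ − b·x̄ = 15.19 − 0.330483·34.5 = 3.788345
ŷ(61) = a + b·61 = 3.788345 + 0.330483·61 = 23.947793

23.948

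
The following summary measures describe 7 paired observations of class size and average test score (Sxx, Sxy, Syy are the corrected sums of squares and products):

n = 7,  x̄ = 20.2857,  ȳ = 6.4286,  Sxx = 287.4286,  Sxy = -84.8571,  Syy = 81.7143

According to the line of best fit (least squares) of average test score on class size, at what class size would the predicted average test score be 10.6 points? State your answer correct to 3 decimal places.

6.156

b = Sxy/Sxx = -84.8571/287.4286 = -0.295228
a = ȳ − b·x̄ = 6.4286 − (-0.295228)·20.2857 = 12.417516
Set a + b·x = 10.6: x = (10.6 − 12.417516) / (-0.295228) = 6.156303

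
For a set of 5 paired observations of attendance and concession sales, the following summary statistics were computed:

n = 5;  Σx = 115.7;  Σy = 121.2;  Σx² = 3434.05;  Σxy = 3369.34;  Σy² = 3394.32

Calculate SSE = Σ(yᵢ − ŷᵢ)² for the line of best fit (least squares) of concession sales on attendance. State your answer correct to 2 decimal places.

Sxx = Σx² − (Σx)²/n = 3434.05 − 2677.298 = 756.752
Sxy = Σxy − (Σx)(Σy)/n = 3369.34 − 2804.568 = 564.772
Syy = Σy² − (Σy)²/n = 3394.32 − 2937.888 = 456.432
b = Sxy/Sxx = 564.772/756.752 = 0.746311
SSE = Syy − b·Sxy = 456.432 − 0.746311·564.772 = 34.936699

34.94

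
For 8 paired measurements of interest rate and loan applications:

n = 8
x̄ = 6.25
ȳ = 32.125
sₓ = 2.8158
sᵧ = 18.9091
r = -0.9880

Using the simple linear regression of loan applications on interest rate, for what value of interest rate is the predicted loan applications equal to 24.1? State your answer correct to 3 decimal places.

7.460

b = r · sᵧ/sₓ = -0.988 · 18.9091/2.8158 = -6.634772
a = ȳ − b·x̄ = 32.125 − (-6.634772)·6.25 = 73.592325
Set a + b·x = 24.1: x = (24.1 − 73.592325) / (-6.634772) = 7.459537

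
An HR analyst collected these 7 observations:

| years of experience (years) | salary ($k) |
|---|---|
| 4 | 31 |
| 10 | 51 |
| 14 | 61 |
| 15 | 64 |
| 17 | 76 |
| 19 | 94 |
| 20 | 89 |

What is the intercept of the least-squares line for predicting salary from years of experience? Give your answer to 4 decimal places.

12.4220

n = 7, Σx = 99, Σy = 466, Σxy = 7306, Σx² = 1587
Sxx = Σx² − (Σx)²/n = 1587 − 1400.142857 = 186.857143
Sxy = Σxy − (Σx)(Σy)/n = 7306 − 6590.571429 = 715.428571
b = Sxy/Sxx = 715.428571/186.857143 = 3.828746
a = ȳ − b·x̄ = 66.571429 − 3.828746·14.142857 = 12.422018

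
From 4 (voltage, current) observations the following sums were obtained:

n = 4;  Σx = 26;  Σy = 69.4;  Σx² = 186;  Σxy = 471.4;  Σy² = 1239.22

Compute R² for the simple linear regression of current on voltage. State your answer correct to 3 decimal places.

0.690

Sxx = Σx² − (Σx)²/n = 186 − 169 = 17
Sxy = Σxy − (Σx)(Σy)/n = 471.4 − 451.1 = 20.3
Syy = Σy² − (Σy)²/n = 1239.22 − 1204.09 = 35.13
R² = Sxy²/(Sxx·Syy) = (20.3)²/(17·35.13) = 0.690025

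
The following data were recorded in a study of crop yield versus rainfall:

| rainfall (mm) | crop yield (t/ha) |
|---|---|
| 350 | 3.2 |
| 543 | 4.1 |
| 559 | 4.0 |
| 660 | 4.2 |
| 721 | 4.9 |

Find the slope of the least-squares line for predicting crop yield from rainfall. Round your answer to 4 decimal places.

n = 5, Σx = 2833, Σy = 20.4, Σxy = 11887.2, Σx² = 1685271
Sxx = Σx² − (Σx)²/n = 1685271 − 1605177.8 = 80093.2
Sxy = Σxy − (Σx)(Σy)/n = 11887.2 − 11558.64 = 328.56
b = Sxy/Sxx = 328.56/80093.2 = 0.004102

0.0041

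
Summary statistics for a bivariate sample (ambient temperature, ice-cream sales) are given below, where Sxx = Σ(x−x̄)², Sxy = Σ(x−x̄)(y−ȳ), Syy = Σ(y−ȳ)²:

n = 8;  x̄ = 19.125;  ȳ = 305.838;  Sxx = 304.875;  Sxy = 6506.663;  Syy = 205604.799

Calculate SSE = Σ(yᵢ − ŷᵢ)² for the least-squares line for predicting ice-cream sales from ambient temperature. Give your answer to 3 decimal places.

b = Sxy/Sxx = 6506.663/304.875 = 21.342068
SSE = Syy − b·Sxy = 205604.799 − 21.342068·6506.663 = 66739.154406

66739.154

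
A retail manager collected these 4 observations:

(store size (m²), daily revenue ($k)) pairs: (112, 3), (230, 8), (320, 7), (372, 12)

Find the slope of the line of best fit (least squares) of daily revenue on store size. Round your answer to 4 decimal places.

0.0289

n = 4, Σx = 1034, Σy = 30, Σxy = 8880, Σx² = 306228
Sxx = Σx² − (Σx)²/n = 306228 − 267289 = 38939
Sxy = Σxy − (Σx)(Σy)/n = 8880 − 7755 = 1125
b = Sxy/Sxx = 1125/38939 = 0.028891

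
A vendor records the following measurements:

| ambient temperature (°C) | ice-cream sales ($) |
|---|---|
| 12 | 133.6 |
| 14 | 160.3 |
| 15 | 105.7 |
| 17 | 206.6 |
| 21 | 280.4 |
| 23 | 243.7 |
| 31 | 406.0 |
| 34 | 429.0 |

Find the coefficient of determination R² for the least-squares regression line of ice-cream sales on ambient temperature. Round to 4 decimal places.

0.9393

n = 8, Σx = 167, Σy = 1965.3, Σxy = 47610.6, Σx² = 3941, Σy² = 584291.95
Sxx = Σx² − (Σx)²/n = 3941 − 3486.125 = 454.875
Sxy = Σxy − (Σx)(Σy)/n = 47610.6 − 41025.6375 = 6584.9625
Syy = Σy² − (Σy)²/n = 584291.95 − 482800.51125 = 101491.43875
R² = Sxy²/(Sxx·Syy) = (6584.9625)²/(454.875·101491.43875) = 0.939259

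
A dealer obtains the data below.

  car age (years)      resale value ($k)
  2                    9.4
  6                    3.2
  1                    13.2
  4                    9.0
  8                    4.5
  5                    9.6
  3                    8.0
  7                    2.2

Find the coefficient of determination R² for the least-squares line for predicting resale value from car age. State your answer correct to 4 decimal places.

0.7406

n = 8, Σx = 36, Σy = 59.1, Σxy = 210.6, Σx² = 204, Σy² = 535.09
Sxx = Σx² − (Σx)²/n = 204 − 162 = 42
Sxy = Σxy − (Σx)(Σy)/n = 210.6 − 265.95 = -55.35
Syy = Σy² − (Σy)²/n = 535.09 − 436.60125 = 98.48875
R² = Sxy²/(Sxx·Syy) = (-55.35)²/(42·98.48875) = 0.740627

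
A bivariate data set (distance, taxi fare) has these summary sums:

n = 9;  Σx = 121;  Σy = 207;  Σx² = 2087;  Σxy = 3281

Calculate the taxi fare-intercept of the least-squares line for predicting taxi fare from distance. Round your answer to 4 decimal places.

8.4520

Sxx = Σx² − (Σx)²/n = 2087 − 1626.777778 = 460.222222
Sxy = Σxy − (Σx)(Σy)/n = 3281 − 2783 = 498
b = Sxy/Sxx = 498/460.222222 = 1.082086
a = ȳ − b·x̄ = 23 − 1.082086·13.444444 = 8.451956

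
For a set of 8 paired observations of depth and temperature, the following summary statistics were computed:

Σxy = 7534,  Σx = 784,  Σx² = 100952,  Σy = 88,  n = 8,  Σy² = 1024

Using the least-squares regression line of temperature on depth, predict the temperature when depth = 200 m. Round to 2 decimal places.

6.39

Sxx = Σx² − (Σx)²/n = 100952 − 76832 = 24120
Sxy = Σxy − (Σx)(Σy)/n = 7534 − 8624 = -1090
b = Sxy/Sxx = -1090/24120 = -0.045191
a = ȳ − b·x̄ = 11 − (-0.045191)·98 = 15.428690
ŷ(200) = a + b·200 = 15.428690 + (-0.045191)·200 = 6.390547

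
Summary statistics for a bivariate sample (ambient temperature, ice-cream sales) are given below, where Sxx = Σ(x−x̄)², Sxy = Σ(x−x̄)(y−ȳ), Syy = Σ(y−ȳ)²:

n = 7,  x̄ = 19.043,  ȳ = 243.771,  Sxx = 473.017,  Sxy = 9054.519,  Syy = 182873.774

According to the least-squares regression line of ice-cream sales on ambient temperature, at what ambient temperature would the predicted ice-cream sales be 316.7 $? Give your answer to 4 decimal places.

b = Sxy/Sxx = 9054.519/473.017 = 19.142058
a = ȳ − b·x̄ = 243.771 − 19.142058·19.043 = -120.751217
Set a + b·x = 316.7: x = (316.7 − (-120.751217)) / 19.142058 = 22.852883

22.8529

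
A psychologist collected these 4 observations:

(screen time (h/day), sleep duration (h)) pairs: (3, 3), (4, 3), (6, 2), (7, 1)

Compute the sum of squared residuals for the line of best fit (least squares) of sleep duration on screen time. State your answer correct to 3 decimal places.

0.250

n = 4, Σx = 20, Σy = 9, Σxy = 40, Σx² = 110, Σy² = 23
Sxx = Σx² − (Σx)²/n = 110 − 100 = 10
Sxy = Σxy − (Σx)(Σy)/n = 40 − 45 = -5
Syy = Σy² − (Σy)²/n = 23 − 20.25 = 2.75
b = Sxy/Sxx = -5/10 = -0.5
SSE = Syy − b·Sxy = 2.75 − (-0.5)·(-5) = 0.25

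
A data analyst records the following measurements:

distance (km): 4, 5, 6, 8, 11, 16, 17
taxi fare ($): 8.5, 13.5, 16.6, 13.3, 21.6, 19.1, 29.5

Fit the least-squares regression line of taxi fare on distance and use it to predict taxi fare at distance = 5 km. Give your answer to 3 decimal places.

12.380

n = 7, Σx = 67, Σy = 122.1, Σxy = 1352.2, Σx² = 807
Sxx = Σx² − (Σx)²/n = 807 − 641.285714 = 165.714286
Sxy = Σxy − (Σx)(Σy)/n = 1352.2 − 1168.671429 = 183.528571
b = Sxy/Sxx = 183.528571/165.714286 = 1.1075
a = ȳ − b·x̄ = 17.442857 − 1.1075·9.571429 = 6.8425
ŷ(5) = a + b·5 = 6.8425 + 1.1075·5 = 12.38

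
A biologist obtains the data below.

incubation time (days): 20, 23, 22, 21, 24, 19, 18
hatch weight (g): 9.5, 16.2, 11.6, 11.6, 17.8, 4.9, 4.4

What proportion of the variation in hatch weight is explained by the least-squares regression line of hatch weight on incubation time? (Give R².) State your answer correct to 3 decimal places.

0.959

n = 7, Σx = 147, Σy = 76, Σxy = 1660.9, Σx² = 3115, Σy² = 982.02
Sxx = Σx² − (Σx)²/n = 3115 − 3087 = 28
Sxy = Σxy − (Σx)(Σy)/n = 1660.9 − 1596 = 64.9
Syy = Σy² − (Σy)²/n = 982.02 − 825.142857 = 156.877143
R² = Sxy²/(Sxx·Syy) = (64.9)²/(28·156.877143) = 0.958896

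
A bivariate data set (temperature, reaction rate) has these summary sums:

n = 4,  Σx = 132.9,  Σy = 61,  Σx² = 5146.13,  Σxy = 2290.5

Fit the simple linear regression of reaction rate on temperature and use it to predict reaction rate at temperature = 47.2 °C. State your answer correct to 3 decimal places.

20.296

Sxx = Σx² − (Σx)²/n = 5146.13 − 4415.6025 = 730.5275
Sxy = Σxy − (Σx)(Σy)/n = 2290.5 − 2026.725 = 263.775
b = Sxy/Sxx = 263.775/730.5275 = 0.361075
a = ȳ − b·x̄ = 15.25 − 0.361075·33.225 = 3.253293
ŷ(47.2) = a + b·47.2 = 3.253293 + 0.361075·47.2 = 20.296019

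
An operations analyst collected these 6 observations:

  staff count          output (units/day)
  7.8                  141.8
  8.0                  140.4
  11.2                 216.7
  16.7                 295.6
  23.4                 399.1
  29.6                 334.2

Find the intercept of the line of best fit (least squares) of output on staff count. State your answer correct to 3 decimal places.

82.968

n = 6, Σx = 96.7, Σy = 1527.8, Σxy = 28824.06, Σx² = 1952.89
Sxx = Σx² − (Σx)²/n = 1952.89 − 1558.481667 = 394.408333
Sxy = Σxy − (Σx)(Σy)/n = 28824.06 − 24623.043333 = 4201.016667
b = Sxy/Sxx = 4201.016667/394.408333 = 10.651440
a = ȳ − b·x̄ = 254.633333 − 10.651440·16.116667 = 82.967627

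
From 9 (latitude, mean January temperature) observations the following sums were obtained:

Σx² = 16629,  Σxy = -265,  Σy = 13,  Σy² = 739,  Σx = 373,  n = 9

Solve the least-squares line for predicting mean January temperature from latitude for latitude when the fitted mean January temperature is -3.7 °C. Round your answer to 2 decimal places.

48.93

Sxx = Σx² − (Σx)²/n = 16629 − 15458.777778 = 1170.222222
Sxy = Σxy − (Σx)(Σy)/n = -265 − 538.777778 = -803.777778
b = Sxy/Sxx = -803.777778/1170.222222 = -0.686859
a = ȳ − b·x̄ = 1.444444 − (-0.686859)·41.444444 = 29.910938
Set a + b·x = -3.7: x = (-3.7 − 29.910938) / (-0.686859) = 48.934255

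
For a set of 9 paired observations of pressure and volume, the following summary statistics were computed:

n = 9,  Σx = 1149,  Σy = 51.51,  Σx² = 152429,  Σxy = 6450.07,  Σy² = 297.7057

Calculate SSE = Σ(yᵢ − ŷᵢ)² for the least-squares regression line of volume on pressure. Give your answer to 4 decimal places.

0.1292

Sxx = Σx² − (Σx)²/n = 152429 − 146689 = 5740
Sxy = Σxy − (Σx)(Σy)/n = 6450.07 − 6576.11 = -126.04
Syy = Σy² − (Σy)²/n = 297.7057 − 294.8089 = 2.8968
b = Sxy/Sxx = -126.04/5740 = -0.021958
SSE = Syy − b·Sxy = 2.8968 − (-0.021958)·(-126.04) = 0.129190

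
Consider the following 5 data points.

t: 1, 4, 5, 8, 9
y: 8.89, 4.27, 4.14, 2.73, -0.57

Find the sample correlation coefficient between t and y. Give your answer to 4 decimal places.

n = 5, Σx = 27, Σy = 19.46, Σxy = 63.38, Σx² = 187, Σy² = 122.1824
Sxx = Σx² − (Σx)²/n = 187 − 145.8 = 41.2
Sxy = Σxy − (Σx)(Σy)/n = 63.38 − 105.084 = -41.704
Syy = Σy² − (Σy)²/n = 122.1824 − 75.73832 = 46.44408
r = Sxy/√(Sxx·Syy) = -41.704/√(1913.496096) = -41.704/43.743526 = -0.953375

-0.9534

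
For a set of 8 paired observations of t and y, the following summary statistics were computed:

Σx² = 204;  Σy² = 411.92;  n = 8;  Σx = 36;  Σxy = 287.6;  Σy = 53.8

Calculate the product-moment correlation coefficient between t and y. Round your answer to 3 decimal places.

Sxx = Σx² − (Σx)²/n = 204 − 162 = 42
Sxy = Σxy − (Σx)(Σy)/n = 287.6 − 242.1 = 45.5
Syy = Σy² − (Σy)²/n = 411.92 − 361.805 = 50.115
r = Sxy/√(Sxx·Syy) = 45.5/√(2104.83) = 45.5/45.878426 = 0.991752

0.992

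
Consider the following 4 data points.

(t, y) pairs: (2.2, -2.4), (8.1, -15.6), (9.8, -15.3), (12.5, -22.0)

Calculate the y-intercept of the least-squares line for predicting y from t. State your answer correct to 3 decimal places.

n = 4, Σx = 32.6, Σy = -55.3, Σxy = -556.58, Σx² = 322.74
Sxx = Σx² − (Σx)²/n = 322.74 − 265.69 = 57.05
Sxy = Σxy − (Σx)(Σy)/n = -556.58 − (-450.695) = -105.885
b = Sxy/Sxx = -105.885/57.05 = -1.856004
a = ȳ − b·x̄ = -13.825 − (-1.856004)·8.15 = 1.301429

1.301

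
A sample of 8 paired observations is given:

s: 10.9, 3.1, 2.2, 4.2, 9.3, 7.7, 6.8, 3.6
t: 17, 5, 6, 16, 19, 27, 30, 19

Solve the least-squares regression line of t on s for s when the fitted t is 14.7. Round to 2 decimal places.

4.23

n = 8, Σx = 47.8, Σy = 139, Σxy = 938.2, Σx² = 355.88
Sxx = Σx² − (Σx)²/n = 355.88 − 285.605 = 70.275
Sxy = Σxy − (Σx)(Σy)/n = 938.2 − 830.525 = 107.675
b = Sxy/Sxx = 107.675/70.275 = 1.532195
a = ȳ − b·x̄ = 17.375 − 1.532195·5.975 = 8.220135
Set a + b·x = 14.7: x = (14.7 − 8.220135) / 1.532195 = 4.229139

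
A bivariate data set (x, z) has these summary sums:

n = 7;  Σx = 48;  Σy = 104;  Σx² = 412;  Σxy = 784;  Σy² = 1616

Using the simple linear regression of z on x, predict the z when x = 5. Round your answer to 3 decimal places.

Sxx = Σx² − (Σx)²/n = 412 − 329.142857 = 82.857143
Sxy = Σxy − (Σx)(Σy)/n = 784 − 713.142857 = 70.857143
b = Sxy/Sxx = 70.857143/82.857143 = 0.855172
a = ȳ − b·x̄ = 14.857143 − 0.855172·6.857143 = 8.993103
ŷ(5) = a + b·5 = 8.993103 + 0.855172·5 = 13.268966

13.269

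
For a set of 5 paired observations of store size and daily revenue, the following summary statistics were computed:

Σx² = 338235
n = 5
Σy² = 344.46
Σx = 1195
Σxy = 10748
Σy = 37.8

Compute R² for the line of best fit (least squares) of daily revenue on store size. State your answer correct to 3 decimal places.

0.951

Sxx = Σx² − (Σx)²/n = 338235 − 285605 = 52630
Sxy = Σxy − (Σx)(Σy)/n = 10748 − 9034.2 = 1713.8
Syy = Σy² − (Σy)²/n = 344.46 − 285.768 = 58.692
R² = Sxy²/(Sxx·Syy) = (1713.8)²/(52630·58.692) = 0.950841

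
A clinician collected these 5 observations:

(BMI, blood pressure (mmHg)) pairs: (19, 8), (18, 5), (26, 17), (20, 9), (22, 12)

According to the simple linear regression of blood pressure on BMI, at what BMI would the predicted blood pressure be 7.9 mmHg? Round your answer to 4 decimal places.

19.3860

n = 5, Σx = 105, Σy = 51, Σxy = 1128, Σx² = 2245
Sxx = Σx² − (Σx)²/n = 2245 − 2205 = 40
Sxy = Σxy − (Σx)(Σy)/n = 1128 − 1071 = 57
b = Sxy/Sxx = 57/40 = 1.425
a = ȳ − b·x̄ = 10.2 − 1.425·21 = -19.725
Set a + b·x = 7.9: x = (7.9 − (-19.725)) / 1.425 = 19.385965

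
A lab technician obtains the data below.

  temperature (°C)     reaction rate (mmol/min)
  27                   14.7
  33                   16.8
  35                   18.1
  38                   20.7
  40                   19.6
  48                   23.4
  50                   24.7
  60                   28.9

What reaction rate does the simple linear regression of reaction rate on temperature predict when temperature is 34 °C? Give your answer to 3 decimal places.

n = 8, Σx = 331, Σy = 166.9, Σxy = 7247.6, Σx² = 14491
Sxx = Σx² − (Σx)²/n = 14491 − 13695.125 = 795.875
Sxy = Σxy − (Σx)(Σy)/n = 7247.6 − 6905.4875 = 342.1125
b = Sxy/Sxx = 342.1125/795.875 = 0.429857
a = ȳ − b·x̄ = 20.8625 − 0.429857·41.375 = 3.077163
ŷ(34) = a + b·34 = 3.077163 + 0.429857·34 = 17.692304

17.692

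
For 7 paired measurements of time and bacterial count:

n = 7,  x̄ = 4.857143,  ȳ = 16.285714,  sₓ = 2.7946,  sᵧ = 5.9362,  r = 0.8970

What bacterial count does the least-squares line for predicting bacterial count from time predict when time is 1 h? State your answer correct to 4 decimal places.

b = r · sᵧ/sₓ = 0.897 · 5.9362/2.7946 = 1.905379
a = ȳ − b·x̄ = 16.285714 − 1.905379·4.857143 = 7.031017
ŷ(1) = a + b·1 = 7.031017 + 1.905379·1 = 8.936396

8.9364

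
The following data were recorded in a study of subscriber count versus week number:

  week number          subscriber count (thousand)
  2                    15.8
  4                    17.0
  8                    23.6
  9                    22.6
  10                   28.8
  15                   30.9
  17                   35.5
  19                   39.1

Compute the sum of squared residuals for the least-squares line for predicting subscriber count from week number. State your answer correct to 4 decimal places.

n = 8, Σx = 84, Σy = 213.3, Σxy = 2589.7, Σx² = 1140, Σy² = 6179.67
Sxx = Σx² − (Σx)²/n = 1140 − 882 = 258
Sxy = Σxy − (Σx)(Σy)/n = 2589.7 − 2239.65 = 350.05
Syy = Σy² − (Σy)²/n = 6179.67 − 5687.11125 = 492.55875
b = Sxy/Sxx = 350.05/258 = 1.356783
SSE = Syy − b·Sxy = 492.55875 − 1.356783·350.05 = 17.616880

17.6169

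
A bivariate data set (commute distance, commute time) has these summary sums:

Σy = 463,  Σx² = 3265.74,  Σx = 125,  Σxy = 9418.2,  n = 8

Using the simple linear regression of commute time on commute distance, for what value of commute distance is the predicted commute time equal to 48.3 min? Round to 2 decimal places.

Sxx = Σx² − (Σx)²/n = 3265.74 − 1953.125 = 1312.615
Sxy = Σxy − (Σx)(Σy)/n = 9418.2 − 7234.375 = 2183.825
b = Sxy/Sxx = 2183.825/1312.615 = 1.663721
a = ȳ − b·x̄ = 57.875 − 1.663721·15.625 = 31.879361
Set a + b·x = 48.3: x = (48.3 − 31.879361) / 1.663721 = 9.869828

9.87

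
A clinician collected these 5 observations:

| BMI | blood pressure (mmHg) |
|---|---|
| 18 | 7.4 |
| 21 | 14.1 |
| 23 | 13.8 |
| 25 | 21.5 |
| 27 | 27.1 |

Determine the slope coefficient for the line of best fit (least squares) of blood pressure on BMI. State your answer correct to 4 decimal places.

n = 5, Σx = 114, Σy = 83.9, Σxy = 2015.9, Σx² = 2648
Sxx = Σx² − (Σx)²/n = 2648 − 2599.2 = 48.8
Sxy = Σxy − (Σx)(Σy)/n = 2015.9 − 1912.92 = 102.98
b = Sxy/Sxx = 102.98/48.8 = 2.110246

2.1102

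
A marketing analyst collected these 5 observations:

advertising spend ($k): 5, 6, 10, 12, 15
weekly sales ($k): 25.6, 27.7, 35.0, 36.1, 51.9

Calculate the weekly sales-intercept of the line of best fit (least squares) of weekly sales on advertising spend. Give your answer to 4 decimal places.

n = 5, Σx = 48, Σy = 176.3, Σxy = 1855.9, Σx² = 530
Sxx = Σx² − (Σx)²/n = 530 − 460.8 = 69.2
Sxy = Σxy − (Σx)(Σy)/n = 1855.9 − 1692.48 = 163.42
b = Sxy/Sxx = 163.42/69.2 = 2.361561
a = ȳ − b·x̄ = 35.26 − 2.361561·9.6 = 12.589017

12.5890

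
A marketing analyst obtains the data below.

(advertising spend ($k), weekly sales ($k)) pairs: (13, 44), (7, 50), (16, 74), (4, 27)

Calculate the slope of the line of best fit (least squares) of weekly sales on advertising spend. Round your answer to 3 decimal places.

n = 4, Σx = 40, Σy = 195, Σxy = 2214, Σx² = 490
Sxx = Σx² − (Σx)²/n = 490 − 400 = 90
Sxy = Σxy − (Σx)(Σy)/n = 2214 − 1950 = 264
b = Sxy/Sxx = 264/90 = 2.933333

2.933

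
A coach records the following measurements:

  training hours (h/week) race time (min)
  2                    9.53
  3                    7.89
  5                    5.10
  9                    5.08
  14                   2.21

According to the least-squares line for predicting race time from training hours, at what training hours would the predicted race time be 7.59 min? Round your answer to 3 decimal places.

n = 5, Σx = 33, Σy = 29.81, Σxy = 144.89, Σx² = 315
Sxx = Σx² − (Σx)²/n = 315 − 217.8 = 97.2
Sxy = Σxy − (Σx)(Σy)/n = 144.89 − 196.746 = -51.856
b = Sxy/Sxx = -51.856/97.2 = -0.533498
a = ȳ − b·x̄ = 5.962 − (-0.533498)·6.6 = 9.483086
Set a + b·x = 7.59: x = (7.59 − 9.483086) / (-0.533498) = 3.548442

3.548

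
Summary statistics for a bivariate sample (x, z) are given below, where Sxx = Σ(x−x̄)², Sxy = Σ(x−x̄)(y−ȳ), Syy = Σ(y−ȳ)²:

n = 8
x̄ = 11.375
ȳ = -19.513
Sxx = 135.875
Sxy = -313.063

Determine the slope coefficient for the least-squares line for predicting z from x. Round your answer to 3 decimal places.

b = Sxy/Sxx = -313.063/135.875 = -2.304052

-2.304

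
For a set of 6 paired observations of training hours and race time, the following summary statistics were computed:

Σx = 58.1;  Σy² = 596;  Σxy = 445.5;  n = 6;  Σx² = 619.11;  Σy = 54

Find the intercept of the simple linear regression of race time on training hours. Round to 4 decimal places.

22.2634

Sxx = Σx² − (Σx)²/n = 619.11 − 562.601667 = 56.508333
Sxy = Σxy − (Σx)(Σy)/n = 445.5 − 522.9 = -77.4
b = Sxy/Sxx = -77.4/56.508333 = -1.369709
a = ȳ − b·x̄ = 9 − (-1.369709)·9.683333 = 22.263353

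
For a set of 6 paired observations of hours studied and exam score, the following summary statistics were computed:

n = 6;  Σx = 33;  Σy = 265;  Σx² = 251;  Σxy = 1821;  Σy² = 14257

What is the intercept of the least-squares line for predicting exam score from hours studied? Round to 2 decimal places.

15.40

Sxx = Σx² − (Σx)²/n = 251 − 181.5 = 69.5
Sxy = Σxy − (Σx)(Σy)/n = 1821 − 1457.5 = 363.5
b = Sxy/Sxx = 363.5/69.5 = 5.230216
a = ȳ − b·x̄ = 44.166667 − 5.230216·5.5 = 15.400480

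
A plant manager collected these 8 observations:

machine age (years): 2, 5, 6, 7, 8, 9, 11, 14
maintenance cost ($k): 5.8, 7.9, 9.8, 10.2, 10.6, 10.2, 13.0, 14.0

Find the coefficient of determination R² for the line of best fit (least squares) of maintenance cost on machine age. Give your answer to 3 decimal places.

0.944

n = 8, Σx = 62, Σy = 81.5, Σxy = 696.9, Σx² = 576, Σy² = 877.53
Sxx = Σx² − (Σx)²/n = 576 − 480.5 = 95.5
Sxy = Σxy − (Σx)(Σy)/n = 696.9 − 631.625 = 65.275
Syy = Σy² − (Σy)²/n = 877.53 − 830.28125 = 47.24875
R² = Sxy²/(Sxx·Syy) = (65.275)²/(95.5·47.24875) = 0.944278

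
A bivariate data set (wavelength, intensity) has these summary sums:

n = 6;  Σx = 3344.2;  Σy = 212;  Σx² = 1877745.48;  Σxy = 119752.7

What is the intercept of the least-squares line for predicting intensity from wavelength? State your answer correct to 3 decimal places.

Sxx = Σx² − (Σx)²/n = 1877745.48 − 1863945.606667 = 13799.873333
Sxy = Σxy − (Σx)(Σy)/n = 119752.7 − 118161.733333 = 1590.966667
b = Sxy/Sxx = 1590.966667/13799.873333 = 0.115288
a = ȳ − b·x̄ = 35.333333 − 0.115288·557.366667 = -28.924632

-28.925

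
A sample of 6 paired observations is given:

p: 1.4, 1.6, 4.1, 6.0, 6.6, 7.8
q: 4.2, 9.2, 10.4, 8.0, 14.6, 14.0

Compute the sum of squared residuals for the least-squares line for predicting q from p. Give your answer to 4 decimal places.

30.8154

n = 6, Σx = 27.5, Σy = 60.4, Σxy = 316.8, Σx² = 161.73, Σy² = 683.6
Sxx = Σx² − (Σx)²/n = 161.73 − 126.041667 = 35.688333
Sxy = Σxy − (Σx)(Σy)/n = 316.8 − 276.833333 = 39.966667
Syy = Σy² − (Σy)²/n = 683.6 − 608.026667 = 75.573333
b = Sxy/Sxx = 39.966667/35.688333 = 1.119880
SSE = Syy − b·Sxy = 75.573333 − 1.119880·39.966667 = 30.815445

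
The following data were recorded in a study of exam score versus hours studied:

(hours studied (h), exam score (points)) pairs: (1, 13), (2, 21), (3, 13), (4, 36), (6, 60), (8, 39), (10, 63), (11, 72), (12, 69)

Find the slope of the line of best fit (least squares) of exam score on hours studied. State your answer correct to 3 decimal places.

n = 9, Σx = 57, Σy = 386, Σxy = 3160, Σx² = 495
Sxx = Σx² − (Σx)²/n = 495 − 361 = 134
Sxy = Σxy − (Σx)(Σy)/n = 3160 − 2444.666667 = 715.333333
b = Sxy/Sxx = 715.333333/134 = 5.338308

5.338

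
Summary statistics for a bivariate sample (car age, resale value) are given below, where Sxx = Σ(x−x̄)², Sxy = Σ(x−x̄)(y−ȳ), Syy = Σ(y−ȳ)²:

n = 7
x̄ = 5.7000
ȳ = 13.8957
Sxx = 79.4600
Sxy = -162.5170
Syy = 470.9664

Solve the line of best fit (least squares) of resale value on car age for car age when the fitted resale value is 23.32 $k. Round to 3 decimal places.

b = Sxy/Sxx = -162.517/79.46 = -2.045268
a = ȳ − b·x̄ = 13.8957 − (-2.045268)·5.7 = 25.553728
Set a + b·x = 23.32: x = (23.32 − 25.553728) / (-2.045268) = 1.092144

1.092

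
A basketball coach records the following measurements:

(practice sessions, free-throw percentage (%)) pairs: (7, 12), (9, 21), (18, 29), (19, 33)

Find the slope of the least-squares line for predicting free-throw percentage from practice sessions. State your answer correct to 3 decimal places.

1.448

n = 4, Σx = 53, Σy = 95, Σxy = 1422, Σx² = 815
Sxx = Σx² − (Σx)²/n = 815 − 702.25 = 112.75
Sxy = Σxy − (Σx)(Σy)/n = 1422 − 1258.75 = 163.25
b = Sxy/Sxx = 163.25/112.75 = 1.447894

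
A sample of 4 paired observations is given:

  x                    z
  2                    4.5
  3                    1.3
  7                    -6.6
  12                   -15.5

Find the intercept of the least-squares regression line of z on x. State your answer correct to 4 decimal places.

7.6831

n = 4, Σx = 24, Σy = -16.3, Σxy = -219.3, Σx² = 206
Sxx = Σx² − (Σx)²/n = 206 − 144 = 62
Sxy = Σxy − (Σx)(Σy)/n = -219.3 − (-97.8) = -121.5
b = Sxy/Sxx = -121.5/62 = -1.959677
a = ȳ − b·x̄ = -4.075 − (-1.959677)·6 = 7.683065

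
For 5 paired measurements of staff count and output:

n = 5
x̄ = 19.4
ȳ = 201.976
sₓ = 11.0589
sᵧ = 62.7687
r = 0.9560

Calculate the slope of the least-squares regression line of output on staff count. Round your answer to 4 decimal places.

b = r · sᵧ/sₓ = 0.956 · 62.7687/11.0589 = 5.426116

5.4261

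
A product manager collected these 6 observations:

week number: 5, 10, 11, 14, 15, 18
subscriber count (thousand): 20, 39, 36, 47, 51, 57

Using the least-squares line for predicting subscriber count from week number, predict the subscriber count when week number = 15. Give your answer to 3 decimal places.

n = 6, Σx = 73, Σy = 250, Σxy = 3335, Σx² = 991
Sxx = Σx² − (Σx)²/n = 991 − 888.166667 = 102.833333
Sxy = Σxy − (Σx)(Σy)/n = 3335 − 3041.666667 = 293.333333
b = Sxy/Sxx = 293.333333/102.833333 = 2.852512
a = ȳ − b·x̄ = 41.666667 − 2.852512·12.166667 = 6.961102
ŷ(15) = a + b·15 = 6.961102 + 2.852512·15 = 49.748784

49.749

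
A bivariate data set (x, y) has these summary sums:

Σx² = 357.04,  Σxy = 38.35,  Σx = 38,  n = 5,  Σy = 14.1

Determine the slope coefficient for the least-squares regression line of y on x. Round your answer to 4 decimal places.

-1.0084

Sxx = Σx² − (Σx)²/n = 357.04 − 288.8 = 68.24
Sxy = Σxy − (Σx)(Σy)/n = 38.35 − 107.16 = -68.81
b = Sxy/Sxx = -68.81/68.24 = -1.008353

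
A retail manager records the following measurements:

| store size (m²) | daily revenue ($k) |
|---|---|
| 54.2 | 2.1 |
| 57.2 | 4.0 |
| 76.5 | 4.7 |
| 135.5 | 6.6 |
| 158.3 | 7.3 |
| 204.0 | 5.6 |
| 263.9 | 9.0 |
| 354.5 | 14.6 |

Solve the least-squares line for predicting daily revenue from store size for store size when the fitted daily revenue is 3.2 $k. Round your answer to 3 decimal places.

56.809

n = 8, Σx = 1304.1, Σy = 53.9, Σxy = 11445.26, Σx² = 292410.33
Sxx = Σx² − (Σx)²/n = 292410.33 − 212584.60125 = 79825.72875
Sxy = Σxy − (Σx)(Σy)/n = 11445.26 − 8786.37375 = 2658.88625
b = Sxy/Sxx = 2658.88625/79825.72875 = 0.033309
a = ȳ − b·x̄ = 6.7375 − 0.033309·163.0125 = 1.307776
Set a + b·x = 3.2: x = (3.2 − 1.307776) / 0.033309 = 56.808816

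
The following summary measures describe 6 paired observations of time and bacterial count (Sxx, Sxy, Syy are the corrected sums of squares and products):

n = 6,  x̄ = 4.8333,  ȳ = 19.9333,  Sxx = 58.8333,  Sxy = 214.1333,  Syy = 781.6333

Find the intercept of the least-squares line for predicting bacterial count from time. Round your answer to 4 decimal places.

2.3417

b = Sxy/Sxx = 214.1333/58.8333 = 3.639662
a = ȳ − b·x̄ = 19.9333 − 3.639662·4.8333 = 2.341724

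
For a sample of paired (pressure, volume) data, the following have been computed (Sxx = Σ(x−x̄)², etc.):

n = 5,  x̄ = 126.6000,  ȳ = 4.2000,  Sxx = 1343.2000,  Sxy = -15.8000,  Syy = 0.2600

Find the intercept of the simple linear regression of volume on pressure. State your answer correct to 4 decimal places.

5.6892

b = Sxy/Sxx = -15.8/1343.2 = -0.011763
a = ȳ − b·x̄ = 4.2 − (-0.011763)·126.6 = 5.689190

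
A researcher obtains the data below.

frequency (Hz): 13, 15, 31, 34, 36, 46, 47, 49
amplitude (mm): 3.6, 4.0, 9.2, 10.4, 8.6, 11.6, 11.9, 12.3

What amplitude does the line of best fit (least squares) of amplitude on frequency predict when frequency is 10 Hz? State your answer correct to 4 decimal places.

3.2084

n = 8, Σx = 271, Σy = 71.6, Σxy = 2750.8, Σx² = 10533
Sxx = Σx² − (Σx)²/n = 10533 − 9180.125 = 1352.875
Sxy = Σxy − (Σx)(Σy)/n = 2750.8 − 2425.45 = 325.35
b = Sxy/Sxx = 325.35/1352.875 = 0.240488
a = ȳ − b·x̄ = 8.95 − 0.240488·33.875 = 0.803474
ŷ(10) = a + b·10 = 0.803474 + 0.240488·10 = 3.208353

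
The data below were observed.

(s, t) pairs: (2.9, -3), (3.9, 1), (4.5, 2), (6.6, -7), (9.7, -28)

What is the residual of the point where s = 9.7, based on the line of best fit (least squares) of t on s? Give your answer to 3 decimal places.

n = 5, Σx = 27.6, Σy = -35, Σxy = -313.6, Σx² = 181.52
Sxx = Σx² − (Σx)²/n = 181.52 − 152.352 = 29.168
Sxy = Σxy − (Σx)(Σy)/n = -313.6 − (-193.2) = -120.4
b = Sxy/Sxx = -120.4/29.168 = -4.127811
a = ȳ − b·x̄ = -7 − (-4.127811)·5.52 = 15.785518
ŷ(9.7) = 15.785518 + (-4.127811)·9.7 = -24.254251
residual = y − ŷ = -28 − (-24.254251) = -3.745749

-3.746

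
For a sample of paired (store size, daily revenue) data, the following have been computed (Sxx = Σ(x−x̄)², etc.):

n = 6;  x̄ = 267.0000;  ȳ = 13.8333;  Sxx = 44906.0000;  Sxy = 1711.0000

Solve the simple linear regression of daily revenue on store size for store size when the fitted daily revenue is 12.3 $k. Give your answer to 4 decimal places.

226.7578

b = Sxy/Sxx = 1711/44906 = 0.038102
a = ȳ − b·x̄ = 13.8333 − 0.038102·267 = 3.660116
Set a + b·x = 12.3: x = (12.3 − 3.660116) / 0.038102 = 226.757820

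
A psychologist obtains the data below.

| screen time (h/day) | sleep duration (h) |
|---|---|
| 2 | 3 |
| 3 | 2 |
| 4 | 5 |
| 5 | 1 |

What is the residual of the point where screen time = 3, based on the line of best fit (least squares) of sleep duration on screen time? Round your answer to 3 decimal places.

-0.900

n = 4, Σx = 14, Σy = 11, Σxy = 37, Σx² = 54
Sxx = Σx² − (Σx)²/n = 54 − 49 = 5
Sxy = Σxy − (Σx)(Σy)/n = 37 − 38.5 = -1.5
b = Sxy/Sxx = -1.5/5 = -0.3
a = ȳ − b·x̄ = 2.75 − (-0.3)·3.5 = 3.8
ŷ(3) = 3.8 + (-0.3)·3 = 2.9
residual = y − ŷ = 2 − 2.9 = -0.9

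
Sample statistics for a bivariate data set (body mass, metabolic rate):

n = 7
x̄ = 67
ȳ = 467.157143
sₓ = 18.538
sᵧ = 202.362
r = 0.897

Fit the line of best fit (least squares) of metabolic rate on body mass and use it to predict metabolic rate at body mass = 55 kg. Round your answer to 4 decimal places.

349.6566

b = r · sᵧ/sₓ = 0.897 · 202.362/18.538 = 9.791710
a = ȳ − b·x̄ = 467.157143 − 9.791710·67 = -188.887405
ŷ(55) = a + b·55 = -188.887405 + 9.791710·55 = 349.656627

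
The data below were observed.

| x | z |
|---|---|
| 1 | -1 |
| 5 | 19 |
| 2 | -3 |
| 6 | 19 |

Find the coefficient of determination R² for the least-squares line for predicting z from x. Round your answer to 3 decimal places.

0.915

n = 4, Σx = 14, Σy = 34, Σxy = 202, Σx² = 66, Σy² = 732
Sxx = Σx² − (Σx)²/n = 66 − 49 = 17
Sxy = Σxy − (Σx)(Σy)/n = 202 − 119 = 83
Syy = Σy² − (Σy)²/n = 732 − 289 = 443
R² = Sxy²/(Sxx·Syy) = (83)²/(17·443) = 0.914752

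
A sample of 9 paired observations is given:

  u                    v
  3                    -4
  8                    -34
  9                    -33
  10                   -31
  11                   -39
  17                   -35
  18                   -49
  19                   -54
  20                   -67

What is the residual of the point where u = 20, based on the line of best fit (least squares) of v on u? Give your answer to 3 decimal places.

-9.389

n = 9, Σx = 115, Σy = -346, Σxy = -5163, Σx² = 1749
Sxx = Σx² − (Σx)²/n = 1749 − 1469.444444 = 279.555556
Sxy = Σxy − (Σx)(Σy)/n = -5163 − (-4421.111111) = -741.888889
b = Sxy/Sxx = -741.888889/279.555556 = -2.653816
a = ȳ − b·x̄ = -38.444444 − (-2.653816)·12.777778 = -4.534579
ŷ(20) = -4.534579 + (-2.653816)·20 = -57.610890
residual = y − ŷ = -67 − (-57.610890) = -9.389110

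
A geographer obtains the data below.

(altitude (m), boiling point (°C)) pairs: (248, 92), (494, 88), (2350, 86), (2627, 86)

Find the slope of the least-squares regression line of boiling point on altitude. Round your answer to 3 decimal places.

-0.002

n = 4, Σx = 5719, Σy = 352, Σxy = 494310, Σx² = 12729169
Sxx = Σx² − (Σx)²/n = 12729169 − 8176740.25 = 4552428.75
Sxy = Σxy − (Σx)(Σy)/n = 494310 − 503272 = -8962
b = Sxy/Sxx = -8962/4552428.75 = -0.001969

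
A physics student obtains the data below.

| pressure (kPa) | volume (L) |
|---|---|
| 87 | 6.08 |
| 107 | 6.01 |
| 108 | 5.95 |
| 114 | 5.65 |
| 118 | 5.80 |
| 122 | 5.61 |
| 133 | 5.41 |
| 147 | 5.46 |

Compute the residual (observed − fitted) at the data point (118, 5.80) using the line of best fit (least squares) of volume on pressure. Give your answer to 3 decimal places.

0.066

n = 8, Σx = 936, Σy = 45.97, Σxy = 5349.7, Σx² = 111784
Sxx = Σx² − (Σx)²/n = 111784 − 109512 = 2272
Sxy = Σxy − (Σx)(Σy)/n = 5349.7 − 5378.49 = -28.79
b = Sxy/Sxx = -28.79/2272 = -0.012672
a = ȳ − b·x̄ = 5.74625 − (-0.012672)·117 = 7.228834
ŷ(118) = 7.228834 + (-0.012672)·118 = 5.733578
residual = y − ŷ = 5.80 − 5.733578 = 0.066422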